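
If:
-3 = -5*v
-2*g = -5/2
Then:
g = 5/4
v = 3/5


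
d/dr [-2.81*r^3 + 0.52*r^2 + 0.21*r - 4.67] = -8.43*r^2 + 1.04*r + 0.21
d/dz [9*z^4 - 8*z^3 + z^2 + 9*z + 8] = 36*z^3 - 24*z^2 + 2*z + 9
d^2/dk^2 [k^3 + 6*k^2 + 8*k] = 6*k + 12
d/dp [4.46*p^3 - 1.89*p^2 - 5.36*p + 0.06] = 13.38*p^2 - 3.78*p - 5.36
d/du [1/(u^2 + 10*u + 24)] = 2*(-u - 5)/(u^2 + 10*u + 24)^2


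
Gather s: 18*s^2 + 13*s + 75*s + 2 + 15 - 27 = 18*s^2 + 88*s - 10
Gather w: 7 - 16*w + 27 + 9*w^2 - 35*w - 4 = 9*w^2 - 51*w + 30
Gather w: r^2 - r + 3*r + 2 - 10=r^2 + 2*r - 8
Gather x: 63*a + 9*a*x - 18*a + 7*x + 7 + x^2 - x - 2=45*a + x^2 + x*(9*a + 6) + 5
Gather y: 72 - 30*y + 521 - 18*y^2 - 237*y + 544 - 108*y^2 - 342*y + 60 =-126*y^2 - 609*y + 1197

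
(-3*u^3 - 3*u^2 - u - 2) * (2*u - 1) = -6*u^4 - 3*u^3 + u^2 - 3*u + 2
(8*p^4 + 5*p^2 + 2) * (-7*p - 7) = -56*p^5 - 56*p^4 - 35*p^3 - 35*p^2 - 14*p - 14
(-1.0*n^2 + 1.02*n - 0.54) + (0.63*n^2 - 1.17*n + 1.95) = -0.37*n^2 - 0.15*n + 1.41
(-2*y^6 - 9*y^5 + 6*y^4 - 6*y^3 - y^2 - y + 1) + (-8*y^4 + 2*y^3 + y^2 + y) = -2*y^6 - 9*y^5 - 2*y^4 - 4*y^3 + 1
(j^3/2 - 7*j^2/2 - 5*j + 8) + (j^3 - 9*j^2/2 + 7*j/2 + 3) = 3*j^3/2 - 8*j^2 - 3*j/2 + 11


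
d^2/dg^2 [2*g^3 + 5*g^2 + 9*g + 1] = 12*g + 10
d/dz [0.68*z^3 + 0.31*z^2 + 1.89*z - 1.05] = 2.04*z^2 + 0.62*z + 1.89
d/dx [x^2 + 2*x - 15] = 2*x + 2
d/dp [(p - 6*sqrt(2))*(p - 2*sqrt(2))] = 2*p - 8*sqrt(2)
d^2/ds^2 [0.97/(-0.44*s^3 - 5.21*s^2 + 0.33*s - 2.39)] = ((2.5608*s + 10.1074)*(0.44*s^3 + 5.21*s^2 - 0.33*s + 2.39) - 0.97*(1.32*s^2 + 10.42*s - 0.33)*(2.64*s^2 + 20.84*s - 0.66))/(0.44*s^3 + 5.21*s^2 - 0.33*s + 2.39)^3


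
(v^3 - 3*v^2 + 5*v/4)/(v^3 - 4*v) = (v^2 - 3*v + 5/4)/(v^2 - 4)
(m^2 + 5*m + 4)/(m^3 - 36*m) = (m^2 + 5*m + 4)/(m*(m^2 - 36))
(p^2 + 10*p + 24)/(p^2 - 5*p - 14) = (p^2 + 10*p + 24)/(p^2 - 5*p - 14)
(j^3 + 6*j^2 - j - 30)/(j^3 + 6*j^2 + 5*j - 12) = (j^2 + 3*j - 10)/(j^2 + 3*j - 4)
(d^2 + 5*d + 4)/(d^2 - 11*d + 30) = (d^2 + 5*d + 4)/(d^2 - 11*d + 30)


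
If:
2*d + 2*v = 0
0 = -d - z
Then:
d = -z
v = z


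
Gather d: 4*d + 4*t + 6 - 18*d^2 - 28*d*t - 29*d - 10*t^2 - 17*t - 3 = -18*d^2 + d*(-28*t - 25) - 10*t^2 - 13*t + 3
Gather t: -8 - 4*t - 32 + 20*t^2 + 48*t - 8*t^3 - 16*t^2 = -8*t^3 + 4*t^2 + 44*t - 40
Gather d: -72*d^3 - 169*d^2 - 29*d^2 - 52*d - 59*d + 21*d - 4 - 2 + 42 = -72*d^3 - 198*d^2 - 90*d + 36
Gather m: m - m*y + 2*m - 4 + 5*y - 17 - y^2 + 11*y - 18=m*(3 - y) - y^2 + 16*y - 39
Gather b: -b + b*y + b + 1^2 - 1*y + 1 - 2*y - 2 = b*y - 3*y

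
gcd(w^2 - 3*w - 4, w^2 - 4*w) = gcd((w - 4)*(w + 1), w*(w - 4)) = w - 4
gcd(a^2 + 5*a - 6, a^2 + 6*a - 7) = a - 1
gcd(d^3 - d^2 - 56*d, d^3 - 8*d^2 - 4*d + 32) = d - 8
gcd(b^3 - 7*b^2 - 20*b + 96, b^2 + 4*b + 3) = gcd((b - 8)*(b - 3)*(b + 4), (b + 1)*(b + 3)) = 1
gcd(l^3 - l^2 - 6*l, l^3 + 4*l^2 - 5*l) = l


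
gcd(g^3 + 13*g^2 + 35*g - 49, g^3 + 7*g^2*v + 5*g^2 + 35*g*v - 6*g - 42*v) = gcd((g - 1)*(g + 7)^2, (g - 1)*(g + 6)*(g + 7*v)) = g - 1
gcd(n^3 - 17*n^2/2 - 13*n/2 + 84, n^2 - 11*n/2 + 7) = n - 7/2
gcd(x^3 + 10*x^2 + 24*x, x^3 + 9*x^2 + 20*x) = x^2 + 4*x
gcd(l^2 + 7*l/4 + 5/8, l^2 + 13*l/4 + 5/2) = l + 5/4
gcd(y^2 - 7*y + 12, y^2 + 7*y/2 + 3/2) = 1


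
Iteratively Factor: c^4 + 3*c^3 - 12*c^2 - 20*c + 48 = (c + 3)*(c^3 - 12*c + 16) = (c - 2)*(c + 3)*(c^2 + 2*c - 8) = (c - 2)*(c + 3)*(c + 4)*(c - 2)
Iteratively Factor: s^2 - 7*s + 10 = (s - 2)*(s - 5)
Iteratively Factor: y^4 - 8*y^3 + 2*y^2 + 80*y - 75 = (y - 5)*(y^3 - 3*y^2 - 13*y + 15) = (y - 5)^2*(y^2 + 2*y - 3) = (y - 5)^2*(y + 3)*(y - 1)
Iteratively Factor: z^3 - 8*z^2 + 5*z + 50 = (z - 5)*(z^2 - 3*z - 10) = (z - 5)^2*(z + 2)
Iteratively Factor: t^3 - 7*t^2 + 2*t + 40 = (t - 4)*(t^2 - 3*t - 10) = (t - 4)*(t + 2)*(t - 5)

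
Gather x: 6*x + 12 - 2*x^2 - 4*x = -2*x^2 + 2*x + 12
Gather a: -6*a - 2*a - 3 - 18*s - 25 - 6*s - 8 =-8*a - 24*s - 36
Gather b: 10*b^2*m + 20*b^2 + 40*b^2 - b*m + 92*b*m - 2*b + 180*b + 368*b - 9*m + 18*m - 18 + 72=b^2*(10*m + 60) + b*(91*m + 546) + 9*m + 54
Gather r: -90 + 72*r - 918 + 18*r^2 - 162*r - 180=18*r^2 - 90*r - 1188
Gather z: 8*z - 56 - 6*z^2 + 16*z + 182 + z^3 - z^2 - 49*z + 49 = z^3 - 7*z^2 - 25*z + 175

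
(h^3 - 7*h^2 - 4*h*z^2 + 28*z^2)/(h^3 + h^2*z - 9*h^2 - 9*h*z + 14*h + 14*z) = (h^2 - 4*z^2)/(h^2 + h*z - 2*h - 2*z)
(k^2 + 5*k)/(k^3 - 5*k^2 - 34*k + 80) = k/(k^2 - 10*k + 16)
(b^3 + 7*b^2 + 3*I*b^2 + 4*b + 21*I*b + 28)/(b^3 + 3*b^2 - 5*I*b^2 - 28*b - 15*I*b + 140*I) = (b^2 + 3*I*b + 4)/(b^2 - b*(4 + 5*I) + 20*I)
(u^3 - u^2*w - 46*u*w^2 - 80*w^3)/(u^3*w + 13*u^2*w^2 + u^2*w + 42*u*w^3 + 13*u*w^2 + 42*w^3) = (u^3 - u^2*w - 46*u*w^2 - 80*w^3)/(w*(u^3 + 13*u^2*w + u^2 + 42*u*w^2 + 13*u*w + 42*w^2))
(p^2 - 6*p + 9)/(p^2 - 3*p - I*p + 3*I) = (p - 3)/(p - I)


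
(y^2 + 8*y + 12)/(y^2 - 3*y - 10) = (y + 6)/(y - 5)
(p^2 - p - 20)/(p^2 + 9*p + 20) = (p - 5)/(p + 5)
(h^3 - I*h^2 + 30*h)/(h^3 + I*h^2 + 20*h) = (h - 6*I)/(h - 4*I)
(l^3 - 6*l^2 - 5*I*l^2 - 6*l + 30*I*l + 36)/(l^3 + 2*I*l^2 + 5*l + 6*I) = (l^2 - 3*l*(2 + I) + 18*I)/(l^2 + 4*I*l - 3)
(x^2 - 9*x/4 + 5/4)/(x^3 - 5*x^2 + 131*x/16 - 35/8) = 4*(x - 1)/(4*x^2 - 15*x + 14)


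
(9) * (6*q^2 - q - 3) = 54*q^2 - 9*q - 27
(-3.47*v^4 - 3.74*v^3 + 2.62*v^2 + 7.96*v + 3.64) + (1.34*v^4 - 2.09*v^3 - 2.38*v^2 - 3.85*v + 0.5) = -2.13*v^4 - 5.83*v^3 + 0.24*v^2 + 4.11*v + 4.14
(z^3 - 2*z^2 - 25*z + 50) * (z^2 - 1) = z^5 - 2*z^4 - 26*z^3 + 52*z^2 + 25*z - 50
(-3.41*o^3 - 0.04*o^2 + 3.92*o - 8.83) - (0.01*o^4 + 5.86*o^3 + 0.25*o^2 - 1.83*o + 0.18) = -0.01*o^4 - 9.27*o^3 - 0.29*o^2 + 5.75*o - 9.01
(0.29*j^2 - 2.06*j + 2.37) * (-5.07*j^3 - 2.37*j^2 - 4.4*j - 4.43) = -1.4703*j^5 + 9.7569*j^4 - 8.4097*j^3 + 2.1624*j^2 - 1.3022*j - 10.4991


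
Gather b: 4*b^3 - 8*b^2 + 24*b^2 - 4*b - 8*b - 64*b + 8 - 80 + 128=4*b^3 + 16*b^2 - 76*b + 56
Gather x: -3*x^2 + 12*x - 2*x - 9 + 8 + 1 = -3*x^2 + 10*x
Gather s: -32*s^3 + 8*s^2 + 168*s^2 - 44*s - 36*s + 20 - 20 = -32*s^3 + 176*s^2 - 80*s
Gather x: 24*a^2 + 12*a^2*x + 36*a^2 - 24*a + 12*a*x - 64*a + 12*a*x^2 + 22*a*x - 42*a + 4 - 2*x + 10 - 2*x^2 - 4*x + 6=60*a^2 - 130*a + x^2*(12*a - 2) + x*(12*a^2 + 34*a - 6) + 20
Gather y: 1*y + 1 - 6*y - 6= -5*y - 5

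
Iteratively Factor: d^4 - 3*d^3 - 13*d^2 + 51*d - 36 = (d + 4)*(d^3 - 7*d^2 + 15*d - 9) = (d - 1)*(d + 4)*(d^2 - 6*d + 9) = (d - 3)*(d - 1)*(d + 4)*(d - 3)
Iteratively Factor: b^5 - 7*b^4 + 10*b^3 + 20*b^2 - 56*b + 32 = (b - 1)*(b^4 - 6*b^3 + 4*b^2 + 24*b - 32) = (b - 4)*(b - 1)*(b^3 - 2*b^2 - 4*b + 8) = (b - 4)*(b - 2)*(b - 1)*(b^2 - 4) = (b - 4)*(b - 2)^2*(b - 1)*(b + 2)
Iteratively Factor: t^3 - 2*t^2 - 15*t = (t - 5)*(t^2 + 3*t) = t*(t - 5)*(t + 3)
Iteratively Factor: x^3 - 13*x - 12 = (x + 3)*(x^2 - 3*x - 4) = (x + 1)*(x + 3)*(x - 4)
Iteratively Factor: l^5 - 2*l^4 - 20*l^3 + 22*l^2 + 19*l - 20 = (l + 1)*(l^4 - 3*l^3 - 17*l^2 + 39*l - 20) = (l - 5)*(l + 1)*(l^3 + 2*l^2 - 7*l + 4) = (l - 5)*(l + 1)*(l + 4)*(l^2 - 2*l + 1) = (l - 5)*(l - 1)*(l + 1)*(l + 4)*(l - 1)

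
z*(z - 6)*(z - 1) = z^3 - 7*z^2 + 6*z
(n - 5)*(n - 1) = n^2 - 6*n + 5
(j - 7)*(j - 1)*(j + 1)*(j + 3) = j^4 - 4*j^3 - 22*j^2 + 4*j + 21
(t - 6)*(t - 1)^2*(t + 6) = t^4 - 2*t^3 - 35*t^2 + 72*t - 36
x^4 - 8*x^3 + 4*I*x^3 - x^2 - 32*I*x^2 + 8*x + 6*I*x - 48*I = (x - 8)*(x - I)*(x + 2*I)*(x + 3*I)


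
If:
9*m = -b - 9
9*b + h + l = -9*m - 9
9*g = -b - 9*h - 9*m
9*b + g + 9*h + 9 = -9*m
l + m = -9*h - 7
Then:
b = 9/29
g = 333/232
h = -101/232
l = -475/232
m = -30/29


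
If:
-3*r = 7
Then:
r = -7/3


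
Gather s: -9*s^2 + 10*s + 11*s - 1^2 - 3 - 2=-9*s^2 + 21*s - 6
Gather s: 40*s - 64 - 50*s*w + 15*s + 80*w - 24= s*(55 - 50*w) + 80*w - 88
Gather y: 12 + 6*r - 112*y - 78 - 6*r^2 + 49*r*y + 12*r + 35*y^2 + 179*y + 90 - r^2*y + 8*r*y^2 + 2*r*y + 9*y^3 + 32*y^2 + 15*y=-6*r^2 + 18*r + 9*y^3 + y^2*(8*r + 67) + y*(-r^2 + 51*r + 82) + 24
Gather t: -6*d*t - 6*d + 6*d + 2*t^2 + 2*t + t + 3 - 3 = 2*t^2 + t*(3 - 6*d)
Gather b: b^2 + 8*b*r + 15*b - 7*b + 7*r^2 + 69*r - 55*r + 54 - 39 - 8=b^2 + b*(8*r + 8) + 7*r^2 + 14*r + 7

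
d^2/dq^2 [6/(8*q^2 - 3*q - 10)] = 12*(64*q^2 - 24*q - (16*q - 3)^2 - 80)/(-8*q^2 + 3*q + 10)^3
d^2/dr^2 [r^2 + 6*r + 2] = 2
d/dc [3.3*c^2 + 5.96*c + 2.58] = 6.6*c + 5.96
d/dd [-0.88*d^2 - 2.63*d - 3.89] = -1.76*d - 2.63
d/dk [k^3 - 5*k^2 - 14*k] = 3*k^2 - 10*k - 14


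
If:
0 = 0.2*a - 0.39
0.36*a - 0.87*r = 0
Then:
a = 1.95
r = 0.81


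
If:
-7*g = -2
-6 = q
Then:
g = 2/7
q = -6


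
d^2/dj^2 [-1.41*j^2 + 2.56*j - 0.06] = -2.82000000000000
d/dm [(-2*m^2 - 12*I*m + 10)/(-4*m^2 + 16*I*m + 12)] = (-5*I*m^2 + 2*m - 19*I)/(m^4 - 8*I*m^3 - 22*m^2 + 24*I*m + 9)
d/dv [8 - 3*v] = -3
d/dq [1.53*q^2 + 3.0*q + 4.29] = 3.06*q + 3.0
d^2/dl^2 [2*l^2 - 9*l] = 4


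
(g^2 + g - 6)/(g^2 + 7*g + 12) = (g - 2)/(g + 4)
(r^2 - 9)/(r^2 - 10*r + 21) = (r + 3)/(r - 7)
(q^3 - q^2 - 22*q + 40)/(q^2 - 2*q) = q + 1 - 20/q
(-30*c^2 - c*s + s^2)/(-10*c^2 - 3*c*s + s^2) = (30*c^2 + c*s - s^2)/(10*c^2 + 3*c*s - s^2)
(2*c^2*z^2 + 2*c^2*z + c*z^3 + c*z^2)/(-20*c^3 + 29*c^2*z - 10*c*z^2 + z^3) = c*z*(2*c*z + 2*c + z^2 + z)/(-20*c^3 + 29*c^2*z - 10*c*z^2 + z^3)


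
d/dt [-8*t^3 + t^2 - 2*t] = -24*t^2 + 2*t - 2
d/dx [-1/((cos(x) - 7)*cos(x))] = (7 - 2*cos(x))*sin(x)/((cos(x) - 7)^2*cos(x)^2)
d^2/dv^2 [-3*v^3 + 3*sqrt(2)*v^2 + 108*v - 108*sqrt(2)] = -18*v + 6*sqrt(2)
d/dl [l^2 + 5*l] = 2*l + 5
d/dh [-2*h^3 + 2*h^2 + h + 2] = -6*h^2 + 4*h + 1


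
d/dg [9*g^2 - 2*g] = 18*g - 2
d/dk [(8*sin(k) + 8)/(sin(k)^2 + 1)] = 8*(-2*sin(k) + cos(k)^2)*cos(k)/(sin(k)^2 + 1)^2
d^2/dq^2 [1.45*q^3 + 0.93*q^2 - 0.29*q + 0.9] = 8.7*q + 1.86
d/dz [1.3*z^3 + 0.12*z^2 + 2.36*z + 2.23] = 3.9*z^2 + 0.24*z + 2.36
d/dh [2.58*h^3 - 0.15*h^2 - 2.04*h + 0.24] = 7.74*h^2 - 0.3*h - 2.04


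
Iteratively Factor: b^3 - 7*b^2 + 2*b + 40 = (b - 5)*(b^2 - 2*b - 8) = (b - 5)*(b - 4)*(b + 2)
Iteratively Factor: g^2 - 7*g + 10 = (g - 5)*(g - 2)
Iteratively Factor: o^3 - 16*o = (o - 4)*(o^2 + 4*o) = o*(o - 4)*(o + 4)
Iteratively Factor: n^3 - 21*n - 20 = (n - 5)*(n^2 + 5*n + 4) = (n - 5)*(n + 1)*(n + 4)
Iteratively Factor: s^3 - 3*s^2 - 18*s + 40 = (s + 4)*(s^2 - 7*s + 10) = (s - 5)*(s + 4)*(s - 2)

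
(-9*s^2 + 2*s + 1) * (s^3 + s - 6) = -9*s^5 + 2*s^4 - 8*s^3 + 56*s^2 - 11*s - 6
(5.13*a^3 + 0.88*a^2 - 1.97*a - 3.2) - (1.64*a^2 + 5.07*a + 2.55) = 5.13*a^3 - 0.76*a^2 - 7.04*a - 5.75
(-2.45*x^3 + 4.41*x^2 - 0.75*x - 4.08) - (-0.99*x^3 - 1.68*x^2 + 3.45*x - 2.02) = -1.46*x^3 + 6.09*x^2 - 4.2*x - 2.06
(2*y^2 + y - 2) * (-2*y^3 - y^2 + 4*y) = -4*y^5 - 4*y^4 + 11*y^3 + 6*y^2 - 8*y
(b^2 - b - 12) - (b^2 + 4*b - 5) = -5*b - 7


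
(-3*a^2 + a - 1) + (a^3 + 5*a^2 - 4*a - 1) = a^3 + 2*a^2 - 3*a - 2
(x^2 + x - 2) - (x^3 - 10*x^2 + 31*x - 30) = -x^3 + 11*x^2 - 30*x + 28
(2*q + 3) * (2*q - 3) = 4*q^2 - 9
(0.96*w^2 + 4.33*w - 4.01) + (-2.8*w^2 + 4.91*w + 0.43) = -1.84*w^2 + 9.24*w - 3.58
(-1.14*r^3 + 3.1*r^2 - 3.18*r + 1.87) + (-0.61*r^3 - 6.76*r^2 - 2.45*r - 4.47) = -1.75*r^3 - 3.66*r^2 - 5.63*r - 2.6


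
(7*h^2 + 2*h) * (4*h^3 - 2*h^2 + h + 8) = 28*h^5 - 6*h^4 + 3*h^3 + 58*h^2 + 16*h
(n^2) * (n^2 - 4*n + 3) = n^4 - 4*n^3 + 3*n^2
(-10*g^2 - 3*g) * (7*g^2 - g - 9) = -70*g^4 - 11*g^3 + 93*g^2 + 27*g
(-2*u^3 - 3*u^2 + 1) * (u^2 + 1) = -2*u^5 - 3*u^4 - 2*u^3 - 2*u^2 + 1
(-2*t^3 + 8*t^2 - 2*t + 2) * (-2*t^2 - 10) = 4*t^5 - 16*t^4 + 24*t^3 - 84*t^2 + 20*t - 20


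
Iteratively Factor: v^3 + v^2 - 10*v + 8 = (v - 2)*(v^2 + 3*v - 4) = (v - 2)*(v + 4)*(v - 1)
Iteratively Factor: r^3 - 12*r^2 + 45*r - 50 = (r - 5)*(r^2 - 7*r + 10) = (r - 5)*(r - 2)*(r - 5)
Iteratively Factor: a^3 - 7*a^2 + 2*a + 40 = (a - 5)*(a^2 - 2*a - 8) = (a - 5)*(a + 2)*(a - 4)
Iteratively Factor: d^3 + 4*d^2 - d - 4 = (d - 1)*(d^2 + 5*d + 4) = (d - 1)*(d + 1)*(d + 4)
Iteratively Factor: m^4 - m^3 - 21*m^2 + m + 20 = (m + 1)*(m^3 - 2*m^2 - 19*m + 20) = (m - 5)*(m + 1)*(m^2 + 3*m - 4) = (m - 5)*(m - 1)*(m + 1)*(m + 4)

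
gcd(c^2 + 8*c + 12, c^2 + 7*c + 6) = c + 6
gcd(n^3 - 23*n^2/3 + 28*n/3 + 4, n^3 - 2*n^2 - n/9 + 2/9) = n^2 - 5*n/3 - 2/3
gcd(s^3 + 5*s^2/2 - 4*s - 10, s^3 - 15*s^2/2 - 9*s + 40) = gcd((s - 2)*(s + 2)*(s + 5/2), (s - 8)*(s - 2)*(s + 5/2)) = s^2 + s/2 - 5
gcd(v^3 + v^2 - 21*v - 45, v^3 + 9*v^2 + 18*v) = v + 3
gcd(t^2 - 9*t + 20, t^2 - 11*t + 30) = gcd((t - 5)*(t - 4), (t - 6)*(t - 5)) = t - 5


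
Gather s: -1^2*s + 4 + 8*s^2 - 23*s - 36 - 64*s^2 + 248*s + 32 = -56*s^2 + 224*s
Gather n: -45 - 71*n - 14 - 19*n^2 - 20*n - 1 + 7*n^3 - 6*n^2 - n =7*n^3 - 25*n^2 - 92*n - 60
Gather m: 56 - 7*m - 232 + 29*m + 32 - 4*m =18*m - 144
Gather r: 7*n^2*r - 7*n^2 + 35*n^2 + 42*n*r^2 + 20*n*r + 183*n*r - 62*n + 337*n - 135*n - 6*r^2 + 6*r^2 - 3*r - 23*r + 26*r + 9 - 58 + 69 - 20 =28*n^2 + 42*n*r^2 + 140*n + r*(7*n^2 + 203*n)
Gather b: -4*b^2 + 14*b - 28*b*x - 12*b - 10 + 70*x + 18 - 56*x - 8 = -4*b^2 + b*(2 - 28*x) + 14*x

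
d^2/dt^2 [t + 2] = 0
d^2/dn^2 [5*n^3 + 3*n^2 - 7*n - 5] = 30*n + 6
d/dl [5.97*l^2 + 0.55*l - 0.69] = 11.94*l + 0.55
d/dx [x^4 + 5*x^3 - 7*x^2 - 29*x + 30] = 4*x^3 + 15*x^2 - 14*x - 29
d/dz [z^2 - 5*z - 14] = 2*z - 5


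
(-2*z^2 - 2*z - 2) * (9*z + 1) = -18*z^3 - 20*z^2 - 20*z - 2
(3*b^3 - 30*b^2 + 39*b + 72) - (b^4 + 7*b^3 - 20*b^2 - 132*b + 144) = -b^4 - 4*b^3 - 10*b^2 + 171*b - 72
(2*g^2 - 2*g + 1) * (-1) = -2*g^2 + 2*g - 1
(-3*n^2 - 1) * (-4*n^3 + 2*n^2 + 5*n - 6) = 12*n^5 - 6*n^4 - 11*n^3 + 16*n^2 - 5*n + 6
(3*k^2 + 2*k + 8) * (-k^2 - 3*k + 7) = -3*k^4 - 11*k^3 + 7*k^2 - 10*k + 56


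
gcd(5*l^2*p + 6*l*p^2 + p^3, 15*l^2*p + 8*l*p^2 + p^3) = 5*l*p + p^2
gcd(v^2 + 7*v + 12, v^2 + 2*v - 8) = v + 4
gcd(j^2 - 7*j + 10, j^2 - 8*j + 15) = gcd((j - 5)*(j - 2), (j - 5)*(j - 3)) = j - 5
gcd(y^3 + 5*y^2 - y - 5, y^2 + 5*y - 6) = y - 1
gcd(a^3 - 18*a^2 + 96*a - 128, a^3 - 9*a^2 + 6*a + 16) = a^2 - 10*a + 16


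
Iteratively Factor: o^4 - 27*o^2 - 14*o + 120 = (o + 4)*(o^3 - 4*o^2 - 11*o + 30) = (o - 2)*(o + 4)*(o^2 - 2*o - 15) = (o - 5)*(o - 2)*(o + 4)*(o + 3)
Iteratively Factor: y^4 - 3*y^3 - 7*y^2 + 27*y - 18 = (y - 1)*(y^3 - 2*y^2 - 9*y + 18) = (y - 3)*(y - 1)*(y^2 + y - 6) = (y - 3)*(y - 1)*(y + 3)*(y - 2)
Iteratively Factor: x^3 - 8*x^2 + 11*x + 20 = (x - 5)*(x^2 - 3*x - 4) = (x - 5)*(x - 4)*(x + 1)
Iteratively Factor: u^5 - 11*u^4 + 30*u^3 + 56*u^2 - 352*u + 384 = (u + 3)*(u^4 - 14*u^3 + 72*u^2 - 160*u + 128) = (u - 4)*(u + 3)*(u^3 - 10*u^2 + 32*u - 32) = (u - 4)*(u - 2)*(u + 3)*(u^2 - 8*u + 16) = (u - 4)^2*(u - 2)*(u + 3)*(u - 4)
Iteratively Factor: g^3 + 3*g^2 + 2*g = (g + 2)*(g^2 + g) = g*(g + 2)*(g + 1)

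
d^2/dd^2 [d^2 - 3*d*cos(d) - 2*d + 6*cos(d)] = 3*d*cos(d) - 6*sqrt(2)*cos(d + pi/4) + 2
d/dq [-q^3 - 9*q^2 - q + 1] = -3*q^2 - 18*q - 1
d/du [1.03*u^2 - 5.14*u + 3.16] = 2.06*u - 5.14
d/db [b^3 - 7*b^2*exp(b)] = b*(-7*b*exp(b) + 3*b - 14*exp(b))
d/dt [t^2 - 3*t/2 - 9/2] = 2*t - 3/2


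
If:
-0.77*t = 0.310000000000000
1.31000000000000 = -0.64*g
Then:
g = -2.05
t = -0.40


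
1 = 1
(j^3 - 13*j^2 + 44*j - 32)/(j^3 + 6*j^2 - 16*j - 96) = (j^2 - 9*j + 8)/(j^2 + 10*j + 24)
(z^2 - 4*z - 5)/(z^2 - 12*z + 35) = (z + 1)/(z - 7)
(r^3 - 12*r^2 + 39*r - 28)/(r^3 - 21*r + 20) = (r - 7)/(r + 5)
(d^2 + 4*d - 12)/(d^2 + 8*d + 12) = (d - 2)/(d + 2)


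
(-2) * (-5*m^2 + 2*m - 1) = 10*m^2 - 4*m + 2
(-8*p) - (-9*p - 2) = p + 2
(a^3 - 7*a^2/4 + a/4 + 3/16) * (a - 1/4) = a^4 - 2*a^3 + 11*a^2/16 + a/8 - 3/64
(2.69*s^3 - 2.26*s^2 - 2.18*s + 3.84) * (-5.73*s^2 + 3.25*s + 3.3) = -15.4137*s^5 + 21.6923*s^4 + 14.0234*s^3 - 36.5462*s^2 + 5.286*s + 12.672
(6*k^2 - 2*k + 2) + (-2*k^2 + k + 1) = 4*k^2 - k + 3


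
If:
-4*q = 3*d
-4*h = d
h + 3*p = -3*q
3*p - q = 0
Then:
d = 0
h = 0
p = 0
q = 0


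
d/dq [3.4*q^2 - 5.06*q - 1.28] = 6.8*q - 5.06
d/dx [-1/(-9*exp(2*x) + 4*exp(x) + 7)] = (4 - 18*exp(x))*exp(x)/(-9*exp(2*x) + 4*exp(x) + 7)^2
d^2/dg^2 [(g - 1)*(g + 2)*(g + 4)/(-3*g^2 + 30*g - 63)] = 2*(-131*g^3 + 969*g^2 - 1437*g - 1993)/(3*(g^6 - 30*g^5 + 363*g^4 - 2260*g^3 + 7623*g^2 - 13230*g + 9261))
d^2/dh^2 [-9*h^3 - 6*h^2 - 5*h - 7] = -54*h - 12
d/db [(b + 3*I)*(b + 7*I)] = 2*b + 10*I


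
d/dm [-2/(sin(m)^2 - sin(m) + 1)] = 2*(2*sin(m) - 1)*cos(m)/(sin(m)^2 - sin(m) + 1)^2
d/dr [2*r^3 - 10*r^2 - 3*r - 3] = 6*r^2 - 20*r - 3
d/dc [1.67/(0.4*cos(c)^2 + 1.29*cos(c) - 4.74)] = (1.336*cos(c) + 2.1543)*sin(c)/(0.4*cos(c)^2 + 1.29*cos(c) - 4.74)^2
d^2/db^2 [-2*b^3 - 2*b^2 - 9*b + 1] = -12*b - 4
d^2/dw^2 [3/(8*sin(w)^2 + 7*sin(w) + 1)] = 3*(-256*sin(w)^4 - 168*sin(w)^3 + 367*sin(w)^2 + 343*sin(w) + 82)/(8*sin(w)^2 + 7*sin(w) + 1)^3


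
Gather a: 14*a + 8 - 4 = 14*a + 4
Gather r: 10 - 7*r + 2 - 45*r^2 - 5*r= -45*r^2 - 12*r + 12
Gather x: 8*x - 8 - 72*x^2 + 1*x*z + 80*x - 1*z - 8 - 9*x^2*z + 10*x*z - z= x^2*(-9*z - 72) + x*(11*z + 88) - 2*z - 16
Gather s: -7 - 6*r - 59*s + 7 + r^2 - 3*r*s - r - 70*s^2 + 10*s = r^2 - 7*r - 70*s^2 + s*(-3*r - 49)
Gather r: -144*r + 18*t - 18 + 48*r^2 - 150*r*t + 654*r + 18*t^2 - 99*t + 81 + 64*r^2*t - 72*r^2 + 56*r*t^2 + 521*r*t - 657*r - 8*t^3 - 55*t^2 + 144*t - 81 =r^2*(64*t - 24) + r*(56*t^2 + 371*t - 147) - 8*t^3 - 37*t^2 + 63*t - 18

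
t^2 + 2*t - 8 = (t - 2)*(t + 4)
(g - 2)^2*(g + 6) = g^3 + 2*g^2 - 20*g + 24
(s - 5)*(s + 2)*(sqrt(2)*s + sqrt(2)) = sqrt(2)*s^3 - 2*sqrt(2)*s^2 - 13*sqrt(2)*s - 10*sqrt(2)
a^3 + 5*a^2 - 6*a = a*(a - 1)*(a + 6)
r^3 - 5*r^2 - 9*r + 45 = (r - 5)*(r - 3)*(r + 3)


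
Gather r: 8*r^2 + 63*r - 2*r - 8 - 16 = 8*r^2 + 61*r - 24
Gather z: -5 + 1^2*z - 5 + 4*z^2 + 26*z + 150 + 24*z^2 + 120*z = 28*z^2 + 147*z + 140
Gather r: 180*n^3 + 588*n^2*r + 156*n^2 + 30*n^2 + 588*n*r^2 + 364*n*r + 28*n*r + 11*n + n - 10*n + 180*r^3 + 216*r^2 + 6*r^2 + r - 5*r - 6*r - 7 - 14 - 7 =180*n^3 + 186*n^2 + 2*n + 180*r^3 + r^2*(588*n + 222) + r*(588*n^2 + 392*n - 10) - 28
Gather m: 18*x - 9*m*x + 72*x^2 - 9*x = -9*m*x + 72*x^2 + 9*x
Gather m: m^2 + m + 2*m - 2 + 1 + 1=m^2 + 3*m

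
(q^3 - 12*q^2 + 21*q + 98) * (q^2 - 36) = q^5 - 12*q^4 - 15*q^3 + 530*q^2 - 756*q - 3528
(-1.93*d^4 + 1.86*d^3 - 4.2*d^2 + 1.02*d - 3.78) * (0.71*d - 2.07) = -1.3703*d^5 + 5.3157*d^4 - 6.8322*d^3 + 9.4182*d^2 - 4.7952*d + 7.8246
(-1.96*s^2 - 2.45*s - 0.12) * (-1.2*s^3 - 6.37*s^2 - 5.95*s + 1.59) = 2.352*s^5 + 15.4252*s^4 + 27.4125*s^3 + 12.2255*s^2 - 3.1815*s - 0.1908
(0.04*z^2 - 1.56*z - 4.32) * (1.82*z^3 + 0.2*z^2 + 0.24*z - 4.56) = 0.0728*z^5 - 2.8312*z^4 - 8.1648*z^3 - 1.4208*z^2 + 6.0768*z + 19.6992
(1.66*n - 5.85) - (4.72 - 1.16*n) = 2.82*n - 10.57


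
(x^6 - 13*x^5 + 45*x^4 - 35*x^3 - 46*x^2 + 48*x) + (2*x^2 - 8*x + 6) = x^6 - 13*x^5 + 45*x^4 - 35*x^3 - 44*x^2 + 40*x + 6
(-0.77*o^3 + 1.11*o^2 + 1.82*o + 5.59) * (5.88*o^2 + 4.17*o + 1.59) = -4.5276*o^5 + 3.3159*o^4 + 14.106*o^3 + 42.2235*o^2 + 26.2041*o + 8.8881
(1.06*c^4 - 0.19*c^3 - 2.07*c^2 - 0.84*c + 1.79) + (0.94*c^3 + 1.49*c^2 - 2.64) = 1.06*c^4 + 0.75*c^3 - 0.58*c^2 - 0.84*c - 0.85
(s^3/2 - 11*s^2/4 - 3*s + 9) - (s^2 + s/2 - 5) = s^3/2 - 15*s^2/4 - 7*s/2 + 14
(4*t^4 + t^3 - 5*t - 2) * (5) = 20*t^4 + 5*t^3 - 25*t - 10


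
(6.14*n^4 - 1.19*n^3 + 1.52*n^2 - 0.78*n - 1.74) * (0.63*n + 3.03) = 3.8682*n^5 + 17.8545*n^4 - 2.6481*n^3 + 4.1142*n^2 - 3.4596*n - 5.2722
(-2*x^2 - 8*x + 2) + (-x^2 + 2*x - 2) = -3*x^2 - 6*x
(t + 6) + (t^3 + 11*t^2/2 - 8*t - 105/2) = t^3 + 11*t^2/2 - 7*t - 93/2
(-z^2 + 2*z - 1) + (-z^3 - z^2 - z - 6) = -z^3 - 2*z^2 + z - 7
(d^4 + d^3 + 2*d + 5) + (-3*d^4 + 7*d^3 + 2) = -2*d^4 + 8*d^3 + 2*d + 7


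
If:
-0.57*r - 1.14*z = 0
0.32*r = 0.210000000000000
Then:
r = 0.66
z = -0.33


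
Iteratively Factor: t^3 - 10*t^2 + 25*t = (t)*(t^2 - 10*t + 25) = t*(t - 5)*(t - 5)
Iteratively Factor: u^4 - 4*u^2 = (u)*(u^3 - 4*u) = u*(u - 2)*(u^2 + 2*u) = u^2*(u - 2)*(u + 2)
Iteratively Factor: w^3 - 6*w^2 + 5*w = (w)*(w^2 - 6*w + 5) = w*(w - 1)*(w - 5)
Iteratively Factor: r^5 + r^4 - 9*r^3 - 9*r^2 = (r + 1)*(r^4 - 9*r^2) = r*(r + 1)*(r^3 - 9*r) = r*(r - 3)*(r + 1)*(r^2 + 3*r) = r*(r - 3)*(r + 1)*(r + 3)*(r)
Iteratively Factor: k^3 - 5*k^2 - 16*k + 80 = (k - 5)*(k^2 - 16) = (k - 5)*(k - 4)*(k + 4)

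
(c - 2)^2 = c^2 - 4*c + 4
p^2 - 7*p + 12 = (p - 4)*(p - 3)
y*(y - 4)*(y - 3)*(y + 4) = y^4 - 3*y^3 - 16*y^2 + 48*y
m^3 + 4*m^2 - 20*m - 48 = (m - 4)*(m + 2)*(m + 6)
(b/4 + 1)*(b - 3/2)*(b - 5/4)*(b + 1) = b^4/4 + 9*b^3/16 - 63*b^2/32 - 13*b/32 + 15/8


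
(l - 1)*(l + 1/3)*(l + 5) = l^3 + 13*l^2/3 - 11*l/3 - 5/3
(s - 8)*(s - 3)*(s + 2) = s^3 - 9*s^2 + 2*s + 48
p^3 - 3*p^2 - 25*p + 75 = (p - 5)*(p - 3)*(p + 5)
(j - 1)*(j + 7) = j^2 + 6*j - 7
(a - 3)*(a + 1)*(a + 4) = a^3 + 2*a^2 - 11*a - 12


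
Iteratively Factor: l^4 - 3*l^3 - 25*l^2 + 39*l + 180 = (l + 3)*(l^3 - 6*l^2 - 7*l + 60) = (l + 3)^2*(l^2 - 9*l + 20) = (l - 4)*(l + 3)^2*(l - 5)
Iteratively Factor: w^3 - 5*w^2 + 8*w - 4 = (w - 2)*(w^2 - 3*w + 2) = (w - 2)^2*(w - 1)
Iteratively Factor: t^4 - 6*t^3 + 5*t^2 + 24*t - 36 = (t - 3)*(t^3 - 3*t^2 - 4*t + 12) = (t - 3)*(t + 2)*(t^2 - 5*t + 6) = (t - 3)*(t - 2)*(t + 2)*(t - 3)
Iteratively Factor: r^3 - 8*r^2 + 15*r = (r - 5)*(r^2 - 3*r) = (r - 5)*(r - 3)*(r)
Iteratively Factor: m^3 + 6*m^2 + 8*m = (m)*(m^2 + 6*m + 8) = m*(m + 4)*(m + 2)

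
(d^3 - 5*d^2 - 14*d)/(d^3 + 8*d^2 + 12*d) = (d - 7)/(d + 6)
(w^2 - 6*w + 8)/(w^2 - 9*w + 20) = (w - 2)/(w - 5)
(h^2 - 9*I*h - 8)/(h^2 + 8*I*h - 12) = (h^2 - 9*I*h - 8)/(h^2 + 8*I*h - 12)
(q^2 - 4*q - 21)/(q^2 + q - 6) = (q - 7)/(q - 2)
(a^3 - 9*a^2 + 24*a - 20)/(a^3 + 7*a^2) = (a^3 - 9*a^2 + 24*a - 20)/(a^2*(a + 7))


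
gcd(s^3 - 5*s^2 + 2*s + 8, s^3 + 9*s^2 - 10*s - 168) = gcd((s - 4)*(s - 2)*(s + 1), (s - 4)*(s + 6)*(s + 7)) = s - 4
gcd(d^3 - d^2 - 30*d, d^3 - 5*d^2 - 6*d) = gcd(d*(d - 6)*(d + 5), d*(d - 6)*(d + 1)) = d^2 - 6*d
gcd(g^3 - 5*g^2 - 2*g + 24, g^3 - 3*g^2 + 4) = 1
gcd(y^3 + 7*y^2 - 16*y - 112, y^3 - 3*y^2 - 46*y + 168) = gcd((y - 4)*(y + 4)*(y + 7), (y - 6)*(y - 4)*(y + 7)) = y^2 + 3*y - 28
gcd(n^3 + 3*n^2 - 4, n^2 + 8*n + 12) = n + 2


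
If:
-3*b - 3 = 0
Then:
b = -1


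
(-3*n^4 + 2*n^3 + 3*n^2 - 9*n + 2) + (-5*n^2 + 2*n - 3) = -3*n^4 + 2*n^3 - 2*n^2 - 7*n - 1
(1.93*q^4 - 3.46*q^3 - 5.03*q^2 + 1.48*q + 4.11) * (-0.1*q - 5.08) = -0.193*q^5 - 9.4584*q^4 + 18.0798*q^3 + 25.4044*q^2 - 7.9294*q - 20.8788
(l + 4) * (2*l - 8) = 2*l^2 - 32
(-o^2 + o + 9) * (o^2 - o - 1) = -o^4 + 2*o^3 + 9*o^2 - 10*o - 9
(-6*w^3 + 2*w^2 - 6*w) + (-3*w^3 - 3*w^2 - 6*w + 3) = -9*w^3 - w^2 - 12*w + 3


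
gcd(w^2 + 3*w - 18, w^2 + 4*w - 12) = w + 6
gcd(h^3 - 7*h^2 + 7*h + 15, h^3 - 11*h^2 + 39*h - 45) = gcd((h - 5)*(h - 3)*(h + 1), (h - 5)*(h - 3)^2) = h^2 - 8*h + 15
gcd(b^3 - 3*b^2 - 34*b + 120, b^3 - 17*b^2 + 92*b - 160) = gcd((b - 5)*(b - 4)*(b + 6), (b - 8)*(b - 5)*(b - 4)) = b^2 - 9*b + 20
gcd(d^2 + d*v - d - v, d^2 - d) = d - 1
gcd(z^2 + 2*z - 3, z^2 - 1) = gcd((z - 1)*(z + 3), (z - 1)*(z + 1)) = z - 1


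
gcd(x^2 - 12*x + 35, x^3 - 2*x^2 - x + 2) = 1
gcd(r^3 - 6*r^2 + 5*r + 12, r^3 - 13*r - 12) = r^2 - 3*r - 4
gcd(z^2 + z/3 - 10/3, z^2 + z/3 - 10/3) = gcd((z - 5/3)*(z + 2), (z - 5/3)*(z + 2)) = z^2 + z/3 - 10/3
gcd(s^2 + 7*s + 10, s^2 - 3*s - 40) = s + 5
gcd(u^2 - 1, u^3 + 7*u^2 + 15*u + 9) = u + 1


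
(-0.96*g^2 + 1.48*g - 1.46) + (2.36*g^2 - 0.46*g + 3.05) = 1.4*g^2 + 1.02*g + 1.59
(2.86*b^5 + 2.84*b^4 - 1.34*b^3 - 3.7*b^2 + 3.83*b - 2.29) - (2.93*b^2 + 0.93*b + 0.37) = 2.86*b^5 + 2.84*b^4 - 1.34*b^3 - 6.63*b^2 + 2.9*b - 2.66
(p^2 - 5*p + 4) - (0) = p^2 - 5*p + 4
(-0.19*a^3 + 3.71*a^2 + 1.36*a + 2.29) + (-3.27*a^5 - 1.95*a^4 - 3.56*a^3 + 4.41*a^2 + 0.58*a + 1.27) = -3.27*a^5 - 1.95*a^4 - 3.75*a^3 + 8.12*a^2 + 1.94*a + 3.56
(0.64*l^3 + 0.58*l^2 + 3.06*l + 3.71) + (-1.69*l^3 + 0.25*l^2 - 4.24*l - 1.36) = -1.05*l^3 + 0.83*l^2 - 1.18*l + 2.35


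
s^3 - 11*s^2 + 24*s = s*(s - 8)*(s - 3)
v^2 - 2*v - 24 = (v - 6)*(v + 4)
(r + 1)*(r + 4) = r^2 + 5*r + 4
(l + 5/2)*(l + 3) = l^2 + 11*l/2 + 15/2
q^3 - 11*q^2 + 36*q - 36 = (q - 6)*(q - 3)*(q - 2)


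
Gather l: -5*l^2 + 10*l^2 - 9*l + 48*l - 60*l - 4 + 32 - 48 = 5*l^2 - 21*l - 20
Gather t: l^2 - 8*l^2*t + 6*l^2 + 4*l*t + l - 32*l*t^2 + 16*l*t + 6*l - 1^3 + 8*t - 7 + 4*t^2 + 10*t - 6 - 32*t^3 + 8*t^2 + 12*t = 7*l^2 + 7*l - 32*t^3 + t^2*(12 - 32*l) + t*(-8*l^2 + 20*l + 30) - 14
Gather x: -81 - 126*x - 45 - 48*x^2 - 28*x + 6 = -48*x^2 - 154*x - 120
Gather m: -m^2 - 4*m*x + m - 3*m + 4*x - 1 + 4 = -m^2 + m*(-4*x - 2) + 4*x + 3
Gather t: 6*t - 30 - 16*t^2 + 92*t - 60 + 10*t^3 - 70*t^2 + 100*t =10*t^3 - 86*t^2 + 198*t - 90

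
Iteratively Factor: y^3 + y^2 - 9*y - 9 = (y - 3)*(y^2 + 4*y + 3) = (y - 3)*(y + 1)*(y + 3)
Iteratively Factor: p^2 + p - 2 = (p - 1)*(p + 2)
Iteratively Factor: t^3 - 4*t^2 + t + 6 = (t - 3)*(t^2 - t - 2) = (t - 3)*(t - 2)*(t + 1)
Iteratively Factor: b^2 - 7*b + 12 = (b - 3)*(b - 4)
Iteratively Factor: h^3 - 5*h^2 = (h - 5)*(h^2) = h*(h - 5)*(h)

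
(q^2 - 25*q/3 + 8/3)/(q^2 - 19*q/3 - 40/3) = (3*q - 1)/(3*q + 5)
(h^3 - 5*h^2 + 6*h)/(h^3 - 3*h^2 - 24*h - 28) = h*(-h^2 + 5*h - 6)/(-h^3 + 3*h^2 + 24*h + 28)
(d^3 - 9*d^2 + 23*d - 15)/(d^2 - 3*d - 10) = (d^2 - 4*d + 3)/(d + 2)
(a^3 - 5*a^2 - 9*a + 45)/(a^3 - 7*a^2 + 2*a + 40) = (a^2 - 9)/(a^2 - 2*a - 8)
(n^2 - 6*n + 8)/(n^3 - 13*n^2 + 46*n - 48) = (n - 4)/(n^2 - 11*n + 24)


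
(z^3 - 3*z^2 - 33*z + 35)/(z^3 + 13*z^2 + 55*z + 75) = (z^2 - 8*z + 7)/(z^2 + 8*z + 15)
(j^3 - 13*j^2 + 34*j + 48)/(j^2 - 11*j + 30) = (j^2 - 7*j - 8)/(j - 5)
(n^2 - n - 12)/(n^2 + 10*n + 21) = (n - 4)/(n + 7)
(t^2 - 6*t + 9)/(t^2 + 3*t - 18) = (t - 3)/(t + 6)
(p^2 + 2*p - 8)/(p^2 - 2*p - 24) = (p - 2)/(p - 6)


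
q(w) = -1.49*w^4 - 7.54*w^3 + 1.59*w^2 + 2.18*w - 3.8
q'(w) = -5.96*w^3 - 22.62*w^2 + 3.18*w + 2.18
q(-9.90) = -6866.37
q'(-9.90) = 3536.69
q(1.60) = -36.89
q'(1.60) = -75.05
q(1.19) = -14.65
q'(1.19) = -36.11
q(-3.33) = 101.78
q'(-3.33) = -39.16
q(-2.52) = 61.38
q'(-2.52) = -54.10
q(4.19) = -980.64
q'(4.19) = -820.03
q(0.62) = -3.85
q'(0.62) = -5.96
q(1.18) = -14.29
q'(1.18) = -35.36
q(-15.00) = -49662.50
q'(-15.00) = 14979.98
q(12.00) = -43674.44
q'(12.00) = -13515.82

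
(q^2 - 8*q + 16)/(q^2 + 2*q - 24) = (q - 4)/(q + 6)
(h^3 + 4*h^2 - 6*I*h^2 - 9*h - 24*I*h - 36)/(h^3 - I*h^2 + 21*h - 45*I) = (h + 4)/(h + 5*I)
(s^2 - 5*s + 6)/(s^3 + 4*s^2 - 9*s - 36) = (s - 2)/(s^2 + 7*s + 12)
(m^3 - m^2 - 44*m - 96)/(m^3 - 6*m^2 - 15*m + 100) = (m^2 - 5*m - 24)/(m^2 - 10*m + 25)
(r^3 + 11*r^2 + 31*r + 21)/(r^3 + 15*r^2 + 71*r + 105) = (r + 1)/(r + 5)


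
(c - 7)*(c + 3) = c^2 - 4*c - 21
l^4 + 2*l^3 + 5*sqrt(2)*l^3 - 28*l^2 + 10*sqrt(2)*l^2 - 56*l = l*(l + 2)*(l - 2*sqrt(2))*(l + 7*sqrt(2))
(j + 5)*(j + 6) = j^2 + 11*j + 30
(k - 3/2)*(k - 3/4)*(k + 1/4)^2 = k^4 - 7*k^3/4 + k^2/16 + 27*k/64 + 9/128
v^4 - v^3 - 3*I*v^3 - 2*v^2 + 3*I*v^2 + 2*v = v*(v - 1)*(v - 2*I)*(v - I)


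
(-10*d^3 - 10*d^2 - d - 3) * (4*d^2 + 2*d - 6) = -40*d^5 - 60*d^4 + 36*d^3 + 46*d^2 + 18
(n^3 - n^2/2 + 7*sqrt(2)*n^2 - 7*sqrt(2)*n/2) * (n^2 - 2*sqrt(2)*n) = n^5 - n^4/2 + 5*sqrt(2)*n^4 - 28*n^3 - 5*sqrt(2)*n^3/2 + 14*n^2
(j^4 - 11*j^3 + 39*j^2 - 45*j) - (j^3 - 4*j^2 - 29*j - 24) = j^4 - 12*j^3 + 43*j^2 - 16*j + 24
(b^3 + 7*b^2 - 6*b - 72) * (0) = 0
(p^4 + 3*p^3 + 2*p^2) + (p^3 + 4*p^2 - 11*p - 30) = p^4 + 4*p^3 + 6*p^2 - 11*p - 30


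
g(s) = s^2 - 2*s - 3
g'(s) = 2*s - 2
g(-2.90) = 11.21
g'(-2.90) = -7.80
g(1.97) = -3.06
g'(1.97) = 1.94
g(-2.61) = 9.03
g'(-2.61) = -7.22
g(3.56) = 2.55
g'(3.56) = 5.12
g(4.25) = 6.56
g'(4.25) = 6.50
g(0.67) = -3.89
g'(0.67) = -0.66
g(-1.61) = 2.81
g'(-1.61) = -5.22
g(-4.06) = 21.60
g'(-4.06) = -10.12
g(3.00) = 0.00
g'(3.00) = 4.00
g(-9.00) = 96.00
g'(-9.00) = -20.00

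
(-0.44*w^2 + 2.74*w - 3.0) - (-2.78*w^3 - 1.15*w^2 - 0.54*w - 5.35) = 2.78*w^3 + 0.71*w^2 + 3.28*w + 2.35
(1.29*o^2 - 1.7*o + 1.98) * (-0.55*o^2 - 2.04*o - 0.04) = -0.7095*o^4 - 1.6966*o^3 + 2.3274*o^2 - 3.9712*o - 0.0792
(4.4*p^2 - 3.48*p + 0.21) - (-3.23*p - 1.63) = 4.4*p^2 - 0.25*p + 1.84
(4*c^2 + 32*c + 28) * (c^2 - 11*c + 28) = 4*c^4 - 12*c^3 - 212*c^2 + 588*c + 784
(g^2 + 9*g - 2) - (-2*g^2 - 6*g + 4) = 3*g^2 + 15*g - 6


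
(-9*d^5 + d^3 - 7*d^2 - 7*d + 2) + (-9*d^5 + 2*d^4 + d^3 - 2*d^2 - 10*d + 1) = -18*d^5 + 2*d^4 + 2*d^3 - 9*d^2 - 17*d + 3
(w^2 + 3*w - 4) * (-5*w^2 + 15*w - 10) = -5*w^4 + 55*w^2 - 90*w + 40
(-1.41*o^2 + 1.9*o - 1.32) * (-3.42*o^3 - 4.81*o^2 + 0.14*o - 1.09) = 4.8222*o^5 + 0.2841*o^4 - 4.822*o^3 + 8.1521*o^2 - 2.2558*o + 1.4388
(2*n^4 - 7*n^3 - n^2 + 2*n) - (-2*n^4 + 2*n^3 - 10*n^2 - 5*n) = 4*n^4 - 9*n^3 + 9*n^2 + 7*n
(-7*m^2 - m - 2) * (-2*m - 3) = 14*m^3 + 23*m^2 + 7*m + 6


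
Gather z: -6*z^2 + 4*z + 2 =-6*z^2 + 4*z + 2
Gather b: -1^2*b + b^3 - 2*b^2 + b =b^3 - 2*b^2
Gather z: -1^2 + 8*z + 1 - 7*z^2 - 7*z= -7*z^2 + z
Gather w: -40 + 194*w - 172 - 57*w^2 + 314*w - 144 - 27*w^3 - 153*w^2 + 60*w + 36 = -27*w^3 - 210*w^2 + 568*w - 320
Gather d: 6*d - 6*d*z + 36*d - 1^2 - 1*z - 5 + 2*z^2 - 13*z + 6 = d*(42 - 6*z) + 2*z^2 - 14*z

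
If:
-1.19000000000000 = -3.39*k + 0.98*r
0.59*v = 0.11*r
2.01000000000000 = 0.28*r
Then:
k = 2.43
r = 7.18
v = 1.34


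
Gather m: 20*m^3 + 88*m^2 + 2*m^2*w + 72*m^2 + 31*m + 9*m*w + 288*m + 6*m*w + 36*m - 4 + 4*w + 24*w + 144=20*m^3 + m^2*(2*w + 160) + m*(15*w + 355) + 28*w + 140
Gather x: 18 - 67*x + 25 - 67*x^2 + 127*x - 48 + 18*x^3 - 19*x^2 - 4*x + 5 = 18*x^3 - 86*x^2 + 56*x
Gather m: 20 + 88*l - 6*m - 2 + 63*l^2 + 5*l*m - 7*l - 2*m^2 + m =63*l^2 + 81*l - 2*m^2 + m*(5*l - 5) + 18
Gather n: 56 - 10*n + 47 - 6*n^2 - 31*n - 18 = -6*n^2 - 41*n + 85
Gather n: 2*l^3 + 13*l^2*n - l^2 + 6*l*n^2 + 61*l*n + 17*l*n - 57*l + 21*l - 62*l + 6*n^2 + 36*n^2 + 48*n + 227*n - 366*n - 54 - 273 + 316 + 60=2*l^3 - l^2 - 98*l + n^2*(6*l + 42) + n*(13*l^2 + 78*l - 91) + 49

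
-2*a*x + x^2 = x*(-2*a + x)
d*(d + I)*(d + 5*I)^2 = d^4 + 11*I*d^3 - 35*d^2 - 25*I*d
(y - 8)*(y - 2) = y^2 - 10*y + 16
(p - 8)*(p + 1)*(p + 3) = p^3 - 4*p^2 - 29*p - 24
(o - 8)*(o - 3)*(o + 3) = o^3 - 8*o^2 - 9*o + 72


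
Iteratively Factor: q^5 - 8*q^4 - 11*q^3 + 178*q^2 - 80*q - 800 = (q + 2)*(q^4 - 10*q^3 + 9*q^2 + 160*q - 400) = (q - 5)*(q + 2)*(q^3 - 5*q^2 - 16*q + 80) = (q - 5)*(q + 2)*(q + 4)*(q^2 - 9*q + 20) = (q - 5)*(q - 4)*(q + 2)*(q + 4)*(q - 5)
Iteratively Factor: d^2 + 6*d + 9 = (d + 3)*(d + 3)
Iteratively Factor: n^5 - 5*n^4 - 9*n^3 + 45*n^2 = (n)*(n^4 - 5*n^3 - 9*n^2 + 45*n) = n*(n - 5)*(n^3 - 9*n) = n*(n - 5)*(n - 3)*(n^2 + 3*n) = n^2*(n - 5)*(n - 3)*(n + 3)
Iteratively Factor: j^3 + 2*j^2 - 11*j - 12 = (j + 4)*(j^2 - 2*j - 3) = (j - 3)*(j + 4)*(j + 1)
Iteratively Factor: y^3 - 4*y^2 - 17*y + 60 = (y - 3)*(y^2 - y - 20) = (y - 5)*(y - 3)*(y + 4)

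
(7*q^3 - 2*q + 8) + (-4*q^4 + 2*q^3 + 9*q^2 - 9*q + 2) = -4*q^4 + 9*q^3 + 9*q^2 - 11*q + 10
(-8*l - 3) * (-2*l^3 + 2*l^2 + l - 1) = 16*l^4 - 10*l^3 - 14*l^2 + 5*l + 3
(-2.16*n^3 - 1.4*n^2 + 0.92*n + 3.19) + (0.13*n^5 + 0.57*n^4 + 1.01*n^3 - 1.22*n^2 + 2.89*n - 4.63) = 0.13*n^5 + 0.57*n^4 - 1.15*n^3 - 2.62*n^2 + 3.81*n - 1.44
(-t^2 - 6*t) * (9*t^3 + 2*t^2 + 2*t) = -9*t^5 - 56*t^4 - 14*t^3 - 12*t^2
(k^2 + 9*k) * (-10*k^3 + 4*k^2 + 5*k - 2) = -10*k^5 - 86*k^4 + 41*k^3 + 43*k^2 - 18*k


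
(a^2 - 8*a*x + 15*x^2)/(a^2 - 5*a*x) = (a - 3*x)/a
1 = 1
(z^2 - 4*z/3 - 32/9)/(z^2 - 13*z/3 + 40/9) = (3*z + 4)/(3*z - 5)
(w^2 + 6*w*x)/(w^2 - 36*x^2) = w/(w - 6*x)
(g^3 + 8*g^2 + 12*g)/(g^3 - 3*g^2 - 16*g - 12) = g*(g + 6)/(g^2 - 5*g - 6)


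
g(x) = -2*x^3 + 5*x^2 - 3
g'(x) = -6*x^2 + 10*x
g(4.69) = -99.34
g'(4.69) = -85.08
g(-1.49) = 14.72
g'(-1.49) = -28.22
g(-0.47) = -1.69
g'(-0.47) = -6.03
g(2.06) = 0.73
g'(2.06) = -4.86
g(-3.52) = 146.18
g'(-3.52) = -109.54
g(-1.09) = 5.53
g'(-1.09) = -18.03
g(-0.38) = -2.17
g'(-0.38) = -4.67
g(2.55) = -3.65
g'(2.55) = -13.52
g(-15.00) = 7872.00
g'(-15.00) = -1500.00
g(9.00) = -1056.00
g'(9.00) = -396.00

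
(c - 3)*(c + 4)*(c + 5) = c^3 + 6*c^2 - 7*c - 60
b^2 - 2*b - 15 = (b - 5)*(b + 3)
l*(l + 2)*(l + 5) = l^3 + 7*l^2 + 10*l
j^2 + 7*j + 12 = (j + 3)*(j + 4)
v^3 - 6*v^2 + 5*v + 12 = (v - 4)*(v - 3)*(v + 1)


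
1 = 1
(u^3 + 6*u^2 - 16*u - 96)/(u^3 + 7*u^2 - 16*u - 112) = (u + 6)/(u + 7)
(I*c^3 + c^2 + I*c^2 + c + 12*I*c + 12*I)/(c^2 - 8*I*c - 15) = (I*c^3 + c^2*(1 + I) + c*(1 + 12*I) + 12*I)/(c^2 - 8*I*c - 15)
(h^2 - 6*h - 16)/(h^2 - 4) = (h - 8)/(h - 2)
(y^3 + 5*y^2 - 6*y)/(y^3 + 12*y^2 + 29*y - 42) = y/(y + 7)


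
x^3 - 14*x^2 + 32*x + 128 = (x - 8)^2*(x + 2)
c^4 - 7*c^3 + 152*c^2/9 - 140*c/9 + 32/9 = (c - 8/3)*(c - 2)^2*(c - 1/3)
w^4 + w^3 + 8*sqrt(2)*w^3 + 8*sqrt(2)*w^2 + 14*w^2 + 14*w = w*(w + 1)*(w + sqrt(2))*(w + 7*sqrt(2))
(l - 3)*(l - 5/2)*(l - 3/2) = l^3 - 7*l^2 + 63*l/4 - 45/4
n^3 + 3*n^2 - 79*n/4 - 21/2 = (n - 7/2)*(n + 1/2)*(n + 6)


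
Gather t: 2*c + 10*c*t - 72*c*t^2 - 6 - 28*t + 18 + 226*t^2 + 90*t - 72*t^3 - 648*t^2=2*c - 72*t^3 + t^2*(-72*c - 422) + t*(10*c + 62) + 12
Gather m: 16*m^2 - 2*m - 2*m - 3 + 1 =16*m^2 - 4*m - 2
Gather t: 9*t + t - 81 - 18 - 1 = 10*t - 100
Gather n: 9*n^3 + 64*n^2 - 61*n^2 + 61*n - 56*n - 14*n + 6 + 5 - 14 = 9*n^3 + 3*n^2 - 9*n - 3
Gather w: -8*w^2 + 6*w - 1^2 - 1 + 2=-8*w^2 + 6*w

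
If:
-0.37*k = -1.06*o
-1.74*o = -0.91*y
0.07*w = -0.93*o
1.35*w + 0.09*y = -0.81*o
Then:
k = 0.00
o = 0.00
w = 0.00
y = 0.00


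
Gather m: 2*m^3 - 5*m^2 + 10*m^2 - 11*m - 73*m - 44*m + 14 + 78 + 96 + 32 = 2*m^3 + 5*m^2 - 128*m + 220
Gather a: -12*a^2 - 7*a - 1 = -12*a^2 - 7*a - 1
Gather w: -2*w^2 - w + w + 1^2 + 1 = 2 - 2*w^2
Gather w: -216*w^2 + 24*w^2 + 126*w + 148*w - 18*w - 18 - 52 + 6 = -192*w^2 + 256*w - 64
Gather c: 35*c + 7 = 35*c + 7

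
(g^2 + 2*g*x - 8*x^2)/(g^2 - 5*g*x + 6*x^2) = (-g - 4*x)/(-g + 3*x)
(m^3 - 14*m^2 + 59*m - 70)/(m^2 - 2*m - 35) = (m^2 - 7*m + 10)/(m + 5)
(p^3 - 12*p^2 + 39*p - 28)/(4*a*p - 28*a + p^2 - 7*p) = (p^2 - 5*p + 4)/(4*a + p)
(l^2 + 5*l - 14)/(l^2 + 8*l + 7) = (l - 2)/(l + 1)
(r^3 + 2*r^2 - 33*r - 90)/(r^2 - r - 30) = r + 3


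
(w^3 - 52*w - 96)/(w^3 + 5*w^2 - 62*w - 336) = (w + 2)/(w + 7)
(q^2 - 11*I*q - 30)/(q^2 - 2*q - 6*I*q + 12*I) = (q - 5*I)/(q - 2)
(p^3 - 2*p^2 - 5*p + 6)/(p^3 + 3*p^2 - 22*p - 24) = (p^3 - 2*p^2 - 5*p + 6)/(p^3 + 3*p^2 - 22*p - 24)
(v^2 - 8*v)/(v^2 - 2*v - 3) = v*(8 - v)/(-v^2 + 2*v + 3)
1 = 1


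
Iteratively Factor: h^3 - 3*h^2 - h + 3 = (h + 1)*(h^2 - 4*h + 3) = (h - 1)*(h + 1)*(h - 3)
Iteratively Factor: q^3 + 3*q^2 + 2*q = (q + 1)*(q^2 + 2*q) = (q + 1)*(q + 2)*(q)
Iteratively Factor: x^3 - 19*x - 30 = (x + 2)*(x^2 - 2*x - 15) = (x - 5)*(x + 2)*(x + 3)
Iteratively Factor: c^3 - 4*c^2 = (c)*(c^2 - 4*c) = c^2*(c - 4)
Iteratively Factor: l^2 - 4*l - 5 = (l + 1)*(l - 5)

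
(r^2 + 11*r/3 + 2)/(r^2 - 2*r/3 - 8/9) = 3*(r + 3)/(3*r - 4)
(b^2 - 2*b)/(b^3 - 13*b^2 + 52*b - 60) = b/(b^2 - 11*b + 30)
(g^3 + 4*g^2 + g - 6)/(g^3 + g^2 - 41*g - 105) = (g^2 + g - 2)/(g^2 - 2*g - 35)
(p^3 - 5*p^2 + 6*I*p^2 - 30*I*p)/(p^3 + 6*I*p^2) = (p - 5)/p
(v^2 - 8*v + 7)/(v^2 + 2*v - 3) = (v - 7)/(v + 3)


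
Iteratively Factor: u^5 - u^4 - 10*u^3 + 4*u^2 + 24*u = (u + 2)*(u^4 - 3*u^3 - 4*u^2 + 12*u) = u*(u + 2)*(u^3 - 3*u^2 - 4*u + 12) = u*(u + 2)^2*(u^2 - 5*u + 6) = u*(u - 2)*(u + 2)^2*(u - 3)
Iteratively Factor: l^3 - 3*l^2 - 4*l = (l + 1)*(l^2 - 4*l) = l*(l + 1)*(l - 4)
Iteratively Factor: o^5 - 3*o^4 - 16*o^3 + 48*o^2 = (o)*(o^4 - 3*o^3 - 16*o^2 + 48*o) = o*(o + 4)*(o^3 - 7*o^2 + 12*o) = o*(o - 3)*(o + 4)*(o^2 - 4*o) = o^2*(o - 3)*(o + 4)*(o - 4)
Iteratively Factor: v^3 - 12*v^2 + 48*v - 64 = (v - 4)*(v^2 - 8*v + 16) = (v - 4)^2*(v - 4)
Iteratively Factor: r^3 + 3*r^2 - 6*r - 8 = (r + 1)*(r^2 + 2*r - 8) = (r - 2)*(r + 1)*(r + 4)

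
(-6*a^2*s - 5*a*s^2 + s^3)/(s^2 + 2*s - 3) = s*(-6*a^2 - 5*a*s + s^2)/(s^2 + 2*s - 3)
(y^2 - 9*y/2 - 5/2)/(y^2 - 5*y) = (y + 1/2)/y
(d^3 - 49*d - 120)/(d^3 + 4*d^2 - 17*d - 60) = (d - 8)/(d - 4)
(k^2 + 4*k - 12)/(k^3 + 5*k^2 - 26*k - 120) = (k - 2)/(k^2 - k - 20)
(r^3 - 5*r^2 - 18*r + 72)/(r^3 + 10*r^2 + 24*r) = (r^2 - 9*r + 18)/(r*(r + 6))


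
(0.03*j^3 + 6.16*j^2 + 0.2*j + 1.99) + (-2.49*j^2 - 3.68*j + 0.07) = 0.03*j^3 + 3.67*j^2 - 3.48*j + 2.06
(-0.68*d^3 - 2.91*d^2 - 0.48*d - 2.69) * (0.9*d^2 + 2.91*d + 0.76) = -0.612*d^5 - 4.5978*d^4 - 9.4169*d^3 - 6.0294*d^2 - 8.1927*d - 2.0444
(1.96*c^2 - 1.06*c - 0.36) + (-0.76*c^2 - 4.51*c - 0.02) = 1.2*c^2 - 5.57*c - 0.38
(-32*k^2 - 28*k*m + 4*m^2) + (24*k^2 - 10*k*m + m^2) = -8*k^2 - 38*k*m + 5*m^2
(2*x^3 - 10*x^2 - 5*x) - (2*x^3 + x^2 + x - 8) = -11*x^2 - 6*x + 8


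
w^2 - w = w*(w - 1)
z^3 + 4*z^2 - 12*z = z*(z - 2)*(z + 6)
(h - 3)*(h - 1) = h^2 - 4*h + 3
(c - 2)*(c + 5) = c^2 + 3*c - 10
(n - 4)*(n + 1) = n^2 - 3*n - 4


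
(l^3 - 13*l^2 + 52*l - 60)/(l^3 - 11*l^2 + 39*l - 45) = (l^2 - 8*l + 12)/(l^2 - 6*l + 9)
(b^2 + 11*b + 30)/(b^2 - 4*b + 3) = (b^2 + 11*b + 30)/(b^2 - 4*b + 3)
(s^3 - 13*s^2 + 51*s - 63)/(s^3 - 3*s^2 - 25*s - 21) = (s^2 - 6*s + 9)/(s^2 + 4*s + 3)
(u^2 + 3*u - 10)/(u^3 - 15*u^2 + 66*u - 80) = (u + 5)/(u^2 - 13*u + 40)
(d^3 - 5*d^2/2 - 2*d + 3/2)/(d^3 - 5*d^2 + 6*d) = (2*d^2 + d - 1)/(2*d*(d - 2))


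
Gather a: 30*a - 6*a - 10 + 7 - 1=24*a - 4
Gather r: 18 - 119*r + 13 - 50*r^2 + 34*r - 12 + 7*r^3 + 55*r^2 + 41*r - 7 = 7*r^3 + 5*r^2 - 44*r + 12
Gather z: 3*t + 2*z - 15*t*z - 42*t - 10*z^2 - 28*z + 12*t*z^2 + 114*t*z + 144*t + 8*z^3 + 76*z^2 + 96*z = 105*t + 8*z^3 + z^2*(12*t + 66) + z*(99*t + 70)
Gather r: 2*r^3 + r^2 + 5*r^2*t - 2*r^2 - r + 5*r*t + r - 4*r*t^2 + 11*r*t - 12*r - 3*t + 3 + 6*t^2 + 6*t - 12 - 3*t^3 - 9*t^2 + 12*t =2*r^3 + r^2*(5*t - 1) + r*(-4*t^2 + 16*t - 12) - 3*t^3 - 3*t^2 + 15*t - 9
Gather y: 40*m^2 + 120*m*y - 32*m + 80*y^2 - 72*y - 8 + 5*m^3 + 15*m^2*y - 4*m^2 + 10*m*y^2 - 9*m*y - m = 5*m^3 + 36*m^2 - 33*m + y^2*(10*m + 80) + y*(15*m^2 + 111*m - 72) - 8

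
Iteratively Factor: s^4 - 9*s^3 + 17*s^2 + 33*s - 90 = (s - 5)*(s^3 - 4*s^2 - 3*s + 18) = (s - 5)*(s + 2)*(s^2 - 6*s + 9) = (s - 5)*(s - 3)*(s + 2)*(s - 3)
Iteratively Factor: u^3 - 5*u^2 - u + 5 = (u + 1)*(u^2 - 6*u + 5) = (u - 1)*(u + 1)*(u - 5)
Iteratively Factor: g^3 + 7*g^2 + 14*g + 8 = (g + 2)*(g^2 + 5*g + 4) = (g + 1)*(g + 2)*(g + 4)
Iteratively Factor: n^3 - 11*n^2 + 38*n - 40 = (n - 4)*(n^2 - 7*n + 10) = (n - 5)*(n - 4)*(n - 2)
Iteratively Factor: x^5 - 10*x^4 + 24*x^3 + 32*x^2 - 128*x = (x - 4)*(x^4 - 6*x^3 + 32*x) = (x - 4)^2*(x^3 - 2*x^2 - 8*x) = (x - 4)^2*(x + 2)*(x^2 - 4*x) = (x - 4)^3*(x + 2)*(x)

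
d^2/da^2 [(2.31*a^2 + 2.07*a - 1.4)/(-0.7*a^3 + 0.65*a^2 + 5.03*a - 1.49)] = (-2.2638*a^6 - 6.0858*a^5 - 34.91796*a^4 + 22.31762*a^3 - 13.54269*a^2 + 6.67383000000001*a + 32.2694)/(0.343*a^9 - 0.9555*a^8 - 6.50685*a^7 + 15.647575*a^6 + 42.688665*a^5 - 78.92592*a^4 - 93.371987*a^3 + 108.765828*a^2 - 33.501309*a + 3.307949)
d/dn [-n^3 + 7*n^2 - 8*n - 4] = -3*n^2 + 14*n - 8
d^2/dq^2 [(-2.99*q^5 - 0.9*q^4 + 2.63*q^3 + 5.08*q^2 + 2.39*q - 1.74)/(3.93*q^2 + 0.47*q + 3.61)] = (-277.081506*q^7 - 116.166084*q^6 - 781.460718*q^5 - 229.99827*q^4 - 822.155238*q^3 - 707.646414*q^2 - 17.083068*q + 172.898982)/(60.698457*q^6 + 21.777309*q^5 + 169.872678*q^4 + 40.112009*q^3 + 156.040806*q^2 + 18.375261*q + 47.045881)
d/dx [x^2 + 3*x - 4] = 2*x + 3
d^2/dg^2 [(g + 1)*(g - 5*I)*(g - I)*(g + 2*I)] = 12*g^2 + g*(6 - 24*I) + 14 - 8*I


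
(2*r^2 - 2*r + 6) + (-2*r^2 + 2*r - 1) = 5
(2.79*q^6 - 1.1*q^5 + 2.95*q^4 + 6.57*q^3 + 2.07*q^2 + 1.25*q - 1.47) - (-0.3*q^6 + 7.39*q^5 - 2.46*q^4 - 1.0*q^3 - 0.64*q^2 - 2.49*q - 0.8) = 3.09*q^6 - 8.49*q^5 + 5.41*q^4 + 7.57*q^3 + 2.71*q^2 + 3.74*q - 0.67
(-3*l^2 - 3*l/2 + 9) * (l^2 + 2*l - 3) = -3*l^4 - 15*l^3/2 + 15*l^2 + 45*l/2 - 27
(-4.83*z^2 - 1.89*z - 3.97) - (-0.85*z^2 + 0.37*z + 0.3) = -3.98*z^2 - 2.26*z - 4.27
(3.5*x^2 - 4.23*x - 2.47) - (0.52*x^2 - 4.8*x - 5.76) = 2.98*x^2 + 0.569999999999999*x + 3.29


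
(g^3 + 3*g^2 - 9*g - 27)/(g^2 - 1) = (g^3 + 3*g^2 - 9*g - 27)/(g^2 - 1)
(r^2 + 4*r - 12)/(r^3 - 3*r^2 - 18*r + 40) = (r + 6)/(r^2 - r - 20)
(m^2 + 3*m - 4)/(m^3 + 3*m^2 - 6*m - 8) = (m - 1)/(m^2 - m - 2)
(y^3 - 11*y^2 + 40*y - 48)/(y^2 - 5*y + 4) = (y^2 - 7*y + 12)/(y - 1)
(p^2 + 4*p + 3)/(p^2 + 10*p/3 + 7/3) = 3*(p + 3)/(3*p + 7)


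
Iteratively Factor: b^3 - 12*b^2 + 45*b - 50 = (b - 2)*(b^2 - 10*b + 25) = (b - 5)*(b - 2)*(b - 5)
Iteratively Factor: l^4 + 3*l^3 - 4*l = (l)*(l^3 + 3*l^2 - 4) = l*(l + 2)*(l^2 + l - 2) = l*(l + 2)^2*(l - 1)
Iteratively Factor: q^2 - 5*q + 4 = (q - 4)*(q - 1)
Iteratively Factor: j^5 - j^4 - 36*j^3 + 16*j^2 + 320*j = (j - 4)*(j^4 + 3*j^3 - 24*j^2 - 80*j) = (j - 5)*(j - 4)*(j^3 + 8*j^2 + 16*j) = (j - 5)*(j - 4)*(j + 4)*(j^2 + 4*j) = (j - 5)*(j - 4)*(j + 4)^2*(j)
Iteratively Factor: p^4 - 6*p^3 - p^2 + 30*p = (p)*(p^3 - 6*p^2 - p + 30) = p*(p - 5)*(p^2 - p - 6) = p*(p - 5)*(p + 2)*(p - 3)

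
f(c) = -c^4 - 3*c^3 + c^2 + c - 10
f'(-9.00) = 2170.00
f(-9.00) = -4312.00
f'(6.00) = -1175.00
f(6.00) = -1912.00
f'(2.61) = -126.21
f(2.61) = -100.32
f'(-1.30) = -8.02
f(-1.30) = -5.88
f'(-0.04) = 0.91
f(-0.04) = -10.04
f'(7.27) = -1997.10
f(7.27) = -3896.03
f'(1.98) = -61.37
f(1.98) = -42.76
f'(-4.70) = 208.08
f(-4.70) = -169.11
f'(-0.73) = -3.70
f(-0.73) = -9.31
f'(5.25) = -815.38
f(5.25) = -1170.99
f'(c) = -4*c^3 - 9*c^2 + 2*c + 1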